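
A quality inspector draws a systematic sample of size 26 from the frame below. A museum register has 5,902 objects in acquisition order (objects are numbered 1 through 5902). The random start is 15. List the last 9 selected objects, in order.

k = N/n = 5902/26 = 227
18th selection = 15 + 17×227 = 3874
19th: 3874 + 227 = 4101
20th: 4101 + 227 = 4328
21st: 4328 + 227 = 4555
22nd: 4555 + 227 = 4782
23rd: 4782 + 227 = 5009
24th: 5009 + 227 = 5236
25th: 5236 + 227 = 5463
26th: 5463 + 227 = 5690

3874, 4101, 4328, 4555, 4782, 5009, 5236, 5463, 5690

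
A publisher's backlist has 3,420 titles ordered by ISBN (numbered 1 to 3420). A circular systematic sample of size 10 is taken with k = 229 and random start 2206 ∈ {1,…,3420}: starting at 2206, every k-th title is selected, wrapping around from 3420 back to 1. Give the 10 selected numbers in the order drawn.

2206, 2435, 2664, 2893, 3122, 3351, 160, 389, 618, 847

Selection 1: 2206
Selection 2: 2206 + 229 = 2435
Selection 3: 2435 + 229 = 2664
Selection 4: 2664 + 229 = 2893
Selection 5: 2893 + 229 = 3122
Selection 6: 3122 + 229 = 3351
Selection 7: 3351 + 229 = 3580 → 3580 − 3420 = 160
Selection 8: 160 + 229 = 389
Selection 9: 389 + 229 = 618
Selection 10: 618 + 229 = 847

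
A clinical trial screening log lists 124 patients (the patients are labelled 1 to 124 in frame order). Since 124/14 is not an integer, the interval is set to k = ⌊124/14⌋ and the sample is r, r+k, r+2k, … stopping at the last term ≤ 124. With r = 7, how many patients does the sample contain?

15

k = ⌊124/14⌋ = 8
Achieved size = ⌊(124 − 7)/8⌋ + 1 = ⌊117/8⌋ + 1 = 14 + 1 = 15
(last selection: 7 + 14×8 = 119 ≤ 124; next would be 127 > 124)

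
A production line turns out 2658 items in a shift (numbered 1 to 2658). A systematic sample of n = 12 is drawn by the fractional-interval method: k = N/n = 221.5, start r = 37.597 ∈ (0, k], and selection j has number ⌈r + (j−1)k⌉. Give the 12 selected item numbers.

j=1: r + 0k = 37.597 → ⌈·⌉ = 38
j=2: r + 1k = 259.097 → ⌈·⌉ = 260
j=3: r + 2k = 480.597 → ⌈·⌉ = 481
j=4: r + 3k = 702.097 → ⌈·⌉ = 703
j=5: r + 4k = 923.597 → ⌈·⌉ = 924
j=6: r + 5k = 1145.097 → ⌈·⌉ = 1146
j=7: r + 6k = 1366.597 → ⌈·⌉ = 1367
j=8: r + 7k = 1588.097 → ⌈·⌉ = 1589
j=9: r + 8k = 1809.597 → ⌈·⌉ = 1810
j=10: r + 9k = 2031.097 → ⌈·⌉ = 2032
j=11: r + 10k = 2252.597 → ⌈·⌉ = 2253
j=12: r + 11k = 2474.097 → ⌈·⌉ = 2475

38, 260, 481, 703, 924, 1146, 1367, 1589, 1810, 2032, 2253, 2475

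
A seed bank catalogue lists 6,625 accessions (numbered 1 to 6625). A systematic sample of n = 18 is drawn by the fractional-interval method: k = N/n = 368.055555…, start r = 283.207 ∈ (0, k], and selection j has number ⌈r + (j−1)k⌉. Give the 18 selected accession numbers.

284, 652, 1020, 1388, 1756, 2124, 2492, 2860, 3228, 3596, 3964, 4332, 4700, 5068, 5436, 5805, 6173, 6541

j=1: r + 0k = 283.207 → ⌈·⌉ = 284
j=2: r + 1k = 651.262555… → ⌈·⌉ = 652
j=3: r + 2k = 1019.318111… → ⌈·⌉ = 1020
j=4: r + 3k = 1387.373666… → ⌈·⌉ = 1388
j=5: r + 4k = 1755.429222… → ⌈·⌉ = 1756
j=6: r + 5k = 2123.484777… → ⌈·⌉ = 2124
j=7: r + 6k = 2491.540333… → ⌈·⌉ = 2492
j=8: r + 7k = 2859.595888… → ⌈·⌉ = 2860
j=9: r + 8k = 3227.651444… → ⌈·⌉ = 3228
j=10: r + 9k = 3595.707 → ⌈·⌉ = 3596
j=11: r + 10k = 3963.762555… → ⌈·⌉ = 3964
j=12: r + 11k = 4331.818111… → ⌈·⌉ = 4332
j=13: r + 12k = 4699.873666… → ⌈·⌉ = 4700
j=14: r + 13k = 5067.929222… → ⌈·⌉ = 5068
j=15: r + 14k = 5435.984777… → ⌈·⌉ = 5436
j=16: r + 15k = 5804.040333… → ⌈·⌉ = 5805
j=17: r + 16k = 6172.095888… → ⌈·⌉ = 6173
j=18: r + 17k = 6540.151444… → ⌈·⌉ = 6541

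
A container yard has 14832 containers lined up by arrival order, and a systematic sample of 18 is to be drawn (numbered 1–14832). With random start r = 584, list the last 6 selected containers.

10472, 11296, 12120, 12944, 13768, 14592

k = N/n = 14832/18 = 824
13th selection = 584 + 12×824 = 10472
14th: 10472 + 824 = 11296
15th: 11296 + 824 = 12120
16th: 12120 + 824 = 12944
17th: 12944 + 824 = 13768
18th: 13768 + 824 = 14592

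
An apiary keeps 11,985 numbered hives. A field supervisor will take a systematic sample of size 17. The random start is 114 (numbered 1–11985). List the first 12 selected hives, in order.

114, 819, 1524, 2229, 2934, 3639, 4344, 5049, 5754, 6459, 7164, 7869

k = N/n = 11985/17 = 705
hive 1: 114
hive 2: 114 + 705 = 819
hive 3: 819 + 705 = 1524
hive 4: 1524 + 705 = 2229
hive 5: 2229 + 705 = 2934
hive 6: 2934 + 705 = 3639
hive 7: 3639 + 705 = 4344
hive 8: 4344 + 705 = 5049
hive 9: 5049 + 705 = 5754
hive 10: 5754 + 705 = 6459
hive 11: 6459 + 705 = 7164
hive 12: 7164 + 705 = 7869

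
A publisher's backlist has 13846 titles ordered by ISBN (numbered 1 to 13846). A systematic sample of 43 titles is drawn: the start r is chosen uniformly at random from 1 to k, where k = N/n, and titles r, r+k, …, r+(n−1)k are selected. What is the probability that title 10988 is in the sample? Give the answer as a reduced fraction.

k = 13846/43 = 322.
Title 10988 is selected iff r ≡ 10988 (mod 322); exactly one such r in {1,…,322}.
Inclusion probability = 1/322.

1/322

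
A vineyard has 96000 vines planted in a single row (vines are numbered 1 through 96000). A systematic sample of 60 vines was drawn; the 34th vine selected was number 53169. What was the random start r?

k = 96000/60 = 1600
r = 53169 − (34−1)×1600 = 53169 − 52800 = 369

369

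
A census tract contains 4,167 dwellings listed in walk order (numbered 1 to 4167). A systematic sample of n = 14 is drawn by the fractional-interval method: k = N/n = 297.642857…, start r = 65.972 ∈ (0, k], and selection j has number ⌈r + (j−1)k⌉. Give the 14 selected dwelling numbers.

j=1: r + 0k = 65.972 → ⌈·⌉ = 66
j=2: r + 1k = 363.614857… → ⌈·⌉ = 364
j=3: r + 2k = 661.257714… → ⌈·⌉ = 662
j=4: r + 3k = 958.900571… → ⌈·⌉ = 959
j=5: r + 4k = 1256.543428… → ⌈·⌉ = 1257
j=6: r + 5k = 1554.186285… → ⌈·⌉ = 1555
j=7: r + 6k = 1851.829142… → ⌈·⌉ = 1852
j=8: r + 7k = 2149.472 → ⌈·⌉ = 2150
j=9: r + 8k = 2447.114857… → ⌈·⌉ = 2448
j=10: r + 9k = 2744.757714… → ⌈·⌉ = 2745
j=11: r + 10k = 3042.400571… → ⌈·⌉ = 3043
j=12: r + 11k = 3340.043428… → ⌈·⌉ = 3341
j=13: r + 12k = 3637.686285… → ⌈·⌉ = 3638
j=14: r + 13k = 3935.329142… → ⌈·⌉ = 3936

66, 364, 662, 959, 1257, 1555, 1852, 2150, 2448, 2745, 3043, 3341, 3638, 3936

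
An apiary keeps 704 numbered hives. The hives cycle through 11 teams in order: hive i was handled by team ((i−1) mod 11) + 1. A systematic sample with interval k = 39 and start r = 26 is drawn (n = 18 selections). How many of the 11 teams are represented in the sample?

Consecutive selections differ by k = 39, so their team numbers differ by 39 mod 11 = 6.
gcd(39, 11) = 1, so the sample visits 11/1 = 11 distinct residues mod 11.
Start 26 is team 4; the teams hit are 1, 2, 3, 4, 5, 6, 7, 8, 9, 10, 11.

11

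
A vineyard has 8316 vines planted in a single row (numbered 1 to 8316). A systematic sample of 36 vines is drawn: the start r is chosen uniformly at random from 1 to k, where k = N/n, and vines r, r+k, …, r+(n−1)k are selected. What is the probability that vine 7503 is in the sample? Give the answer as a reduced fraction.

1/231

k = 8316/36 = 231.
Vine 7503 is selected iff r ≡ 7503 (mod 231); exactly one such r in {1,…,231}.
Inclusion probability = 1/231.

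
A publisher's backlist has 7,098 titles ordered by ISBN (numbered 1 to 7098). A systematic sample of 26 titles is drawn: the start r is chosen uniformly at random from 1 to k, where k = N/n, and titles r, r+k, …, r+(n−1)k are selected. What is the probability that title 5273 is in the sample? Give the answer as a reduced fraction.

k = 7098/26 = 273.
Title 5273 is selected iff r ≡ 5273 (mod 273); exactly one such r in {1,…,273}.
Inclusion probability = 1/273.

1/273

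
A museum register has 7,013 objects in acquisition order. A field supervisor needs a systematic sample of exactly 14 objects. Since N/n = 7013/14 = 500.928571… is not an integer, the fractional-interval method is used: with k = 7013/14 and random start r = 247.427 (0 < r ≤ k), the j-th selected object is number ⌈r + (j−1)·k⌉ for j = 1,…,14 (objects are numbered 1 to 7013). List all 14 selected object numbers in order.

248, 749, 1250, 1751, 2252, 2753, 3253, 3754, 4255, 4756, 5257, 5758, 6259, 6760

j=1: r + 0k = 247.427 → ⌈·⌉ = 248
j=2: r + 1k = 748.355571… → ⌈·⌉ = 749
j=3: r + 2k = 1249.284142… → ⌈·⌉ = 1250
j=4: r + 3k = 1750.212714… → ⌈·⌉ = 1751
j=5: r + 4k = 2251.141285… → ⌈·⌉ = 2252
j=6: r + 5k = 2752.069857… → ⌈·⌉ = 2753
j=7: r + 6k = 3252.998428… → ⌈·⌉ = 3253
j=8: r + 7k = 3753.927 → ⌈·⌉ = 3754
j=9: r + 8k = 4254.855571… → ⌈·⌉ = 4255
j=10: r + 9k = 4755.784142… → ⌈·⌉ = 4756
j=11: r + 10k = 5256.712714… → ⌈·⌉ = 5257
j=12: r + 11k = 5757.641285… → ⌈·⌉ = 5758
j=13: r + 12k = 6258.569857… → ⌈·⌉ = 6259
j=14: r + 13k = 6759.498428… → ⌈·⌉ = 6760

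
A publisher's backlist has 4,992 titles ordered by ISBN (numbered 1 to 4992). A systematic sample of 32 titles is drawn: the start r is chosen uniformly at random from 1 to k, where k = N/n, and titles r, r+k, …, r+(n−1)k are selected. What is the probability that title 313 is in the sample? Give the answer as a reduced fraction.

k = 4992/32 = 156.
Title 313 is selected iff r ≡ 313 (mod 156); exactly one such r in {1,…,156}.
Inclusion probability = 1/156.

1/156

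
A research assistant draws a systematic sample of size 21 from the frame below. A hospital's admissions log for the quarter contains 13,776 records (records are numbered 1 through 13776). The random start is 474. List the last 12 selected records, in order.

k = N/n = 13776/21 = 656
10th selection = 474 + 9×656 = 6378
11th: 6378 + 656 = 7034
12th: 7034 + 656 = 7690
13th: 7690 + 656 = 8346
14th: 8346 + 656 = 9002
15th: 9002 + 656 = 9658
16th: 9658 + 656 = 10314
17th: 10314 + 656 = 10970
18th: 10970 + 656 = 11626
19th: 11626 + 656 = 12282
20th: 12282 + 656 = 12938
21st: 12938 + 656 = 13594

6378, 7034, 7690, 8346, 9002, 9658, 10314, 10970, 11626, 12282, 12938, 13594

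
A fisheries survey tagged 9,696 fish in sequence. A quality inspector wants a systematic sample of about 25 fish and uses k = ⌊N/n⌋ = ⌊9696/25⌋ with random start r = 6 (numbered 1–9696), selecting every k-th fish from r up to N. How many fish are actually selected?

k = ⌊9696/25⌋ = 387
Achieved size = ⌊(9696 − 6)/387⌋ + 1 = ⌊9690/387⌋ + 1 = 25 + 1 = 26
(last selection: 6 + 25×387 = 9681 ≤ 9696; next would be 10068 > 9696)

26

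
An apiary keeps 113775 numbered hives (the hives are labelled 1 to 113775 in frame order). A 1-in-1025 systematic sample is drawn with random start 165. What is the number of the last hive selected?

k = 1025
111th selection = r + (111−1)·k = 165 + 110×1025 = 165 + 112750 = 112915

112915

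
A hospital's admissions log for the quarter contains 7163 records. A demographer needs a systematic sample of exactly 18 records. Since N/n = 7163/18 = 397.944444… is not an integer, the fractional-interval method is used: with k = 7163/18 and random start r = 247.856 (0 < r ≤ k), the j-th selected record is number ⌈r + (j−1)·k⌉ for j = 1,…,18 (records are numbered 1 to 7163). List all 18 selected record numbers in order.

248, 646, 1044, 1442, 1840, 2238, 2636, 3034, 3432, 3830, 4228, 4626, 5024, 5422, 5820, 6218, 6615, 7013

j=1: r + 0k = 247.856 → ⌈·⌉ = 248
j=2: r + 1k = 645.800444… → ⌈·⌉ = 646
j=3: r + 2k = 1043.744888… → ⌈·⌉ = 1044
j=4: r + 3k = 1441.689333… → ⌈·⌉ = 1442
j=5: r + 4k = 1839.633777… → ⌈·⌉ = 1840
j=6: r + 5k = 2237.578222… → ⌈·⌉ = 2238
j=7: r + 6k = 2635.522666… → ⌈·⌉ = 2636
j=8: r + 7k = 3033.467111… → ⌈·⌉ = 3034
j=9: r + 8k = 3431.411555… → ⌈·⌉ = 3432
j=10: r + 9k = 3829.356 → ⌈·⌉ = 3830
j=11: r + 10k = 4227.300444… → ⌈·⌉ = 4228
j=12: r + 11k = 4625.244888… → ⌈·⌉ = 4626
j=13: r + 12k = 5023.189333… → ⌈·⌉ = 5024
j=14: r + 13k = 5421.133777… → ⌈·⌉ = 5422
j=15: r + 14k = 5819.078222… → ⌈·⌉ = 5820
j=16: r + 15k = 6217.022666… → ⌈·⌉ = 6218
j=17: r + 16k = 6614.967111… → ⌈·⌉ = 6615
j=18: r + 17k = 7012.911555… → ⌈·⌉ = 7013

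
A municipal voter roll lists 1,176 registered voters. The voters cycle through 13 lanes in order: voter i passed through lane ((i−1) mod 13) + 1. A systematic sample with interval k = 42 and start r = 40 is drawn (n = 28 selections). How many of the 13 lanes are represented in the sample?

13

Consecutive selections differ by k = 42, so their lane numbers differ by 42 mod 13 = 3.
gcd(42, 13) = 1, so the sample visits 13/1 = 13 distinct residues mod 13.
Start 40 is lane 1; the lanes hit are 1, 2, 3, 4, 5, 6, 7, 8, 9, 10, 11, 12, 13.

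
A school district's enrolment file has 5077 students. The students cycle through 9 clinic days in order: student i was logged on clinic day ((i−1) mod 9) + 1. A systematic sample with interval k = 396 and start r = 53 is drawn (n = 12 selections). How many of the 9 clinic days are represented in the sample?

Consecutive selections differ by k = 396, so their clinic day numbers differ by 396 mod 9 = 0.
gcd(396, 9) = 9, so the sample visits 9/9 = 1 distinct residues mod 9.
Start 53 is clinic day 8; the clinic days hit are 8.

1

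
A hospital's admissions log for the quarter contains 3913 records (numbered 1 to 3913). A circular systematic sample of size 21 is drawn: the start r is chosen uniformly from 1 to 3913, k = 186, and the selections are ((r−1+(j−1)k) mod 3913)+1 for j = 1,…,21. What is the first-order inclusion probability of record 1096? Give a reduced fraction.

For each position j, as r ranges over 1…3913 the j-th selection hits every record exactly once, so record 1096 is selected for exactly 21 of the 3913 starts.
Inclusion probability = 21/3913 = 3/559.

3/559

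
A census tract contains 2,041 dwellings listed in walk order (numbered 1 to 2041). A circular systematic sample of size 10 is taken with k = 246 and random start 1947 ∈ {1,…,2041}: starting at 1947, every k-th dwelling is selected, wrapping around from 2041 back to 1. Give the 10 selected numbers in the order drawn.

Selection 1: 1947
Selection 2: 1947 + 246 = 2193 → 2193 − 2041 = 152
Selection 3: 152 + 246 = 398
Selection 4: 398 + 246 = 644
Selection 5: 644 + 246 = 890
Selection 6: 890 + 246 = 1136
Selection 7: 1136 + 246 = 1382
Selection 8: 1382 + 246 = 1628
Selection 9: 1628 + 246 = 1874
Selection 10: 1874 + 246 = 2120 → 2120 − 2041 = 79

1947, 152, 398, 644, 890, 1136, 1382, 1628, 1874, 79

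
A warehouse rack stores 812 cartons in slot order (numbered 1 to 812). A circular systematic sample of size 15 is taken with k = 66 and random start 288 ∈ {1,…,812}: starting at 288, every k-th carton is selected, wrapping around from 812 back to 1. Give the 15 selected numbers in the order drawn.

288, 354, 420, 486, 552, 618, 684, 750, 4, 70, 136, 202, 268, 334, 400

Selection 1: 288
Selection 2: 288 + 66 = 354
Selection 3: 354 + 66 = 420
Selection 4: 420 + 66 = 486
Selection 5: 486 + 66 = 552
Selection 6: 552 + 66 = 618
Selection 7: 618 + 66 = 684
Selection 8: 684 + 66 = 750
Selection 9: 750 + 66 = 816 → 816 − 812 = 4
Selection 10: 4 + 66 = 70
Selection 11: 70 + 66 = 136
Selection 12: 136 + 66 = 202
Selection 13: 202 + 66 = 268
Selection 14: 268 + 66 = 334
Selection 15: 334 + 66 = 400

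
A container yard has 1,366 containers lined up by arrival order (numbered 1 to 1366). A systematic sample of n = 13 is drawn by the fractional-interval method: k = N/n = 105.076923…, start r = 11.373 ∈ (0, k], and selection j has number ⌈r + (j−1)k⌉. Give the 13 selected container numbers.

12, 117, 222, 327, 432, 537, 642, 747, 852, 958, 1063, 1168, 1273

j=1: r + 0k = 11.373 → ⌈·⌉ = 12
j=2: r + 1k = 116.449923… → ⌈·⌉ = 117
j=3: r + 2k = 221.526846… → ⌈·⌉ = 222
j=4: r + 3k = 326.603769… → ⌈·⌉ = 327
j=5: r + 4k = 431.680692… → ⌈·⌉ = 432
j=6: r + 5k = 536.757615… → ⌈·⌉ = 537
j=7: r + 6k = 641.834538… → ⌈·⌉ = 642
j=8: r + 7k = 746.911461… → ⌈·⌉ = 747
j=9: r + 8k = 851.988384… → ⌈·⌉ = 852
j=10: r + 9k = 957.065307… → ⌈·⌉ = 958
j=11: r + 10k = 1062.142230… → ⌈·⌉ = 1063
j=12: r + 11k = 1167.219153… → ⌈·⌉ = 1168
j=13: r + 12k = 1272.296076… → ⌈·⌉ = 1273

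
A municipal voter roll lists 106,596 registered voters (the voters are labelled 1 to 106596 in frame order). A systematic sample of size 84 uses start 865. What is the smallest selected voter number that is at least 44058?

45280

k = 106596/84 = 1269
Steps past start: ⌈(44058 − 865)/1269⌉ = ⌈43193/1269⌉ = 35
Selected voter: 865 + 35×1269 = 45280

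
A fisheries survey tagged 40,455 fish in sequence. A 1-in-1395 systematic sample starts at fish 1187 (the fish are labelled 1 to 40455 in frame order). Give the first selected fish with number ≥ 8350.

k = 1395
Steps past start: ⌈(8350 − 1187)/1395⌉ = ⌈7163/1395⌉ = 6
Selected fish: 1187 + 6×1395 = 9557

9557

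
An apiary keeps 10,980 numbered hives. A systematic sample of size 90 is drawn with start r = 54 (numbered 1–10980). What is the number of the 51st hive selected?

6154

k = 10980/90 = 122
51st selection = r + (51−1)·k = 54 + 50×122 = 54 + 6100 = 6154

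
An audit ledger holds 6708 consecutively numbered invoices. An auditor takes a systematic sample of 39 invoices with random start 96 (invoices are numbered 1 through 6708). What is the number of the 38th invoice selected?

6460

k = 6708/39 = 172
38th selection = r + (38−1)·k = 96 + 37×172 = 96 + 6364 = 6460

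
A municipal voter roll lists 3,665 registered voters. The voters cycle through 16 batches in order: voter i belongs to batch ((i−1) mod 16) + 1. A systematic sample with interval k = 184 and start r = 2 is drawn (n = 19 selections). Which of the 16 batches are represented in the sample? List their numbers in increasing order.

2, 10

Consecutive selections differ by k = 184, so their batch numbers differ by 184 mod 16 = 8.
gcd(184, 16) = 8, so the sample visits 16/8 = 2 distinct residues mod 16.
Start 2 is batch 2; the batches hit are 2, 10.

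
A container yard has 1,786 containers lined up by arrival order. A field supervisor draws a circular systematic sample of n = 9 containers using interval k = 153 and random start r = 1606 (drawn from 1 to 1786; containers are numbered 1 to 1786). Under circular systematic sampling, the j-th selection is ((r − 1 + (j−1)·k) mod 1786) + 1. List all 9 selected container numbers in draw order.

1606, 1759, 126, 279, 432, 585, 738, 891, 1044

Selection 1: 1606
Selection 2: 1606 + 153 = 1759
Selection 3: 1759 + 153 = 1912 → 1912 − 1786 = 126
Selection 4: 126 + 153 = 279
Selection 5: 279 + 153 = 432
Selection 6: 432 + 153 = 585
Selection 7: 585 + 153 = 738
Selection 8: 738 + 153 = 891
Selection 9: 891 + 153 = 1044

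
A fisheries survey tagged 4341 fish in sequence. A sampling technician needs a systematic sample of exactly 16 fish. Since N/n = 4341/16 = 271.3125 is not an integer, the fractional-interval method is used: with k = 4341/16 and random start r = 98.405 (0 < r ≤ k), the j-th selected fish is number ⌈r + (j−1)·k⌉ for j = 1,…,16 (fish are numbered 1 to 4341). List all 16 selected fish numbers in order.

j=1: r + 0k = 98.405 → ⌈·⌉ = 99
j=2: r + 1k = 369.7175 → ⌈·⌉ = 370
j=3: r + 2k = 641.03 → ⌈·⌉ = 642
j=4: r + 3k = 912.3425 → ⌈·⌉ = 913
j=5: r + 4k = 1183.655 → ⌈·⌉ = 1184
j=6: r + 5k = 1454.9675 → ⌈·⌉ = 1455
j=7: r + 6k = 1726.28 → ⌈·⌉ = 1727
j=8: r + 7k = 1997.5925 → ⌈·⌉ = 1998
j=9: r + 8k = 2268.905 → ⌈·⌉ = 2269
j=10: r + 9k = 2540.2175 → ⌈·⌉ = 2541
j=11: r + 10k = 2811.53 → ⌈·⌉ = 2812
j=12: r + 11k = 3082.8425 → ⌈·⌉ = 3083
j=13: r + 12k = 3354.155 → ⌈·⌉ = 3355
j=14: r + 13k = 3625.4675 → ⌈·⌉ = 3626
j=15: r + 14k = 3896.78 → ⌈·⌉ = 3897
j=16: r + 15k = 4168.0925 → ⌈·⌉ = 4169

99, 370, 642, 913, 1184, 1455, 1727, 1998, 2269, 2541, 2812, 3083, 3355, 3626, 3897, 4169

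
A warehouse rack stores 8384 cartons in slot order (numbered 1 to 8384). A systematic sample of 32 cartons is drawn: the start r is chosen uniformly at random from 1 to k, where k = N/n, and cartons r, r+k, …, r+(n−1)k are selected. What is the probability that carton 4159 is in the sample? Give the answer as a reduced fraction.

1/262

k = 8384/32 = 262.
Carton 4159 is selected iff r ≡ 4159 (mod 262); exactly one such r in {1,…,262}.
Inclusion probability = 1/262.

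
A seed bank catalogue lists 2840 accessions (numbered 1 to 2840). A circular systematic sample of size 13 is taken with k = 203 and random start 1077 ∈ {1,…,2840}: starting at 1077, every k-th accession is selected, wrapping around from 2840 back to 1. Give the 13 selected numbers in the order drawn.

Selection 1: 1077
Selection 2: 1077 + 203 = 1280
Selection 3: 1280 + 203 = 1483
Selection 4: 1483 + 203 = 1686
Selection 5: 1686 + 203 = 1889
Selection 6: 1889 + 203 = 2092
Selection 7: 2092 + 203 = 2295
Selection 8: 2295 + 203 = 2498
Selection 9: 2498 + 203 = 2701
Selection 10: 2701 + 203 = 2904 → 2904 − 2840 = 64
Selection 11: 64 + 203 = 267
Selection 12: 267 + 203 = 470
Selection 13: 470 + 203 = 673

1077, 1280, 1483, 1686, 1889, 2092, 2295, 2498, 2701, 64, 267, 470, 673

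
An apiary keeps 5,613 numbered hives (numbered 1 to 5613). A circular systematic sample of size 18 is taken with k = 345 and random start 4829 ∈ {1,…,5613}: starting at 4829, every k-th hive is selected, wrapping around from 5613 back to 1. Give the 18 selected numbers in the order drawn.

Selection 1: 4829
Selection 2: 4829 + 345 = 5174
Selection 3: 5174 + 345 = 5519
Selection 4: 5519 + 345 = 5864 → 5864 − 5613 = 251
Selection 5: 251 + 345 = 596
Selection 6: 596 + 345 = 941
Selection 7: 941 + 345 = 1286
Selection 8: 1286 + 345 = 1631
Selection 9: 1631 + 345 = 1976
Selection 10: 1976 + 345 = 2321
Selection 11: 2321 + 345 = 2666
Selection 12: 2666 + 345 = 3011
Selection 13: 3011 + 345 = 3356
Selection 14: 3356 + 345 = 3701
Selection 15: 3701 + 345 = 4046
Selection 16: 4046 + 345 = 4391
Selection 17: 4391 + 345 = 4736
Selection 18: 4736 + 345 = 5081

4829, 5174, 5519, 251, 596, 941, 1286, 1631, 1976, 2321, 2666, 3011, 3356, 3701, 4046, 4391, 4736, 5081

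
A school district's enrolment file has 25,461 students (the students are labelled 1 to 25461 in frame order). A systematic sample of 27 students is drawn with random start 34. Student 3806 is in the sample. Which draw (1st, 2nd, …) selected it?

5

k = 25461/27 = 943
position = (3806 − 34)/943 + 1 = 3772/943 + 1 = 4 + 1 = 5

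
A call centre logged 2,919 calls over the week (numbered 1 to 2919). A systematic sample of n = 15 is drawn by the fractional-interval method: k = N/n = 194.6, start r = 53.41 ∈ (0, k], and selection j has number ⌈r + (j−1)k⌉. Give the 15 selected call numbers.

j=1: r + 0k = 53.41 → ⌈·⌉ = 54
j=2: r + 1k = 248.01 → ⌈·⌉ = 249
j=3: r + 2k = 442.61 → ⌈·⌉ = 443
j=4: r + 3k = 637.21 → ⌈·⌉ = 638
j=5: r + 4k = 831.81 → ⌈·⌉ = 832
j=6: r + 5k = 1026.41 → ⌈·⌉ = 1027
j=7: r + 6k = 1221.01 → ⌈·⌉ = 1222
j=8: r + 7k = 1415.61 → ⌈·⌉ = 1416
j=9: r + 8k = 1610.21 → ⌈·⌉ = 1611
j=10: r + 9k = 1804.81 → ⌈·⌉ = 1805
j=11: r + 10k = 1999.41 → ⌈·⌉ = 2000
j=12: r + 11k = 2194.01 → ⌈·⌉ = 2195
j=13: r + 12k = 2388.61 → ⌈·⌉ = 2389
j=14: r + 13k = 2583.21 → ⌈·⌉ = 2584
j=15: r + 14k = 2777.81 → ⌈·⌉ = 2778

54, 249, 443, 638, 832, 1027, 1222, 1416, 1611, 1805, 2000, 2195, 2389, 2584, 2778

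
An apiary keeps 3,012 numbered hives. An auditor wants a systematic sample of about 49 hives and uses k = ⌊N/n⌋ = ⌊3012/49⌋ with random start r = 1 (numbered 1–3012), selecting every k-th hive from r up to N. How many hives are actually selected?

50

k = ⌊3012/49⌋ = 61
Achieved size = ⌊(3012 − 1)/61⌋ + 1 = ⌊3011/61⌋ + 1 = 49 + 1 = 50
(last selection: 1 + 49×61 = 2990 ≤ 3012; next would be 3051 > 3012)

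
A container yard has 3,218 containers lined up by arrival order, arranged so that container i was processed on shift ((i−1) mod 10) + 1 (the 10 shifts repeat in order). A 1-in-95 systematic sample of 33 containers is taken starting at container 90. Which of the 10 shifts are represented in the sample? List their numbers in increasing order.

5, 10

Consecutive selections differ by k = 95, so their shift numbers differ by 95 mod 10 = 5.
gcd(95, 10) = 5, so the sample visits 10/5 = 2 distinct residues mod 10.
Start 90 is shift 10; the shifts hit are 5, 10.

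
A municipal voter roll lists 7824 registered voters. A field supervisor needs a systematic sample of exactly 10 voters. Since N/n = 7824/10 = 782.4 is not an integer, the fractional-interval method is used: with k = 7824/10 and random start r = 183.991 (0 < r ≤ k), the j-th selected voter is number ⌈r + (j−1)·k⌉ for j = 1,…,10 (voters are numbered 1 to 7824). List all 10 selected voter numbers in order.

j=1: r + 0k = 183.991 → ⌈·⌉ = 184
j=2: r + 1k = 966.391 → ⌈·⌉ = 967
j=3: r + 2k = 1748.791 → ⌈·⌉ = 1749
j=4: r + 3k = 2531.191 → ⌈·⌉ = 2532
j=5: r + 4k = 3313.591 → ⌈·⌉ = 3314
j=6: r + 5k = 4095.991 → ⌈·⌉ = 4096
j=7: r + 6k = 4878.391 → ⌈·⌉ = 4879
j=8: r + 7k = 5660.791 → ⌈·⌉ = 5661
j=9: r + 8k = 6443.191 → ⌈·⌉ = 6444
j=10: r + 9k = 7225.591 → ⌈·⌉ = 7226

184, 967, 1749, 2532, 3314, 4096, 4879, 5661, 6444, 7226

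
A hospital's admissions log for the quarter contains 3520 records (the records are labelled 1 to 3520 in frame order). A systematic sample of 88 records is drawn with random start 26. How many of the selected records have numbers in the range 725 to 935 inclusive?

5

k = 3520/88 = 40
First selection ≥ 725: 26 + ⌈(725−26)/40⌉·40 = 26 + 18×40 = 746
Last selection ≤ 935: 26 + ⌊(935−26)/40⌋·40 = 26 + 22×40 = 906
Count = 22 − 18 + 1 = 5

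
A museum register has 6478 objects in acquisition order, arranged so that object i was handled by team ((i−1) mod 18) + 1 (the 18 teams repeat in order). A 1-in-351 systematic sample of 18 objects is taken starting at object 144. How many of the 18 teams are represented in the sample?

Consecutive selections differ by k = 351, so their team numbers differ by 351 mod 18 = 9.
gcd(351, 18) = 9, so the sample visits 18/9 = 2 distinct residues mod 18.
Start 144 is team 18; the teams hit are 9, 18.

2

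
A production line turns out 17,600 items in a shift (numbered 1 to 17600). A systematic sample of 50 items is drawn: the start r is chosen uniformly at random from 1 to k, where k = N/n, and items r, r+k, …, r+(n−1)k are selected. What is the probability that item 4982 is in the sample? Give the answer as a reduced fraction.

1/352

k = 17600/50 = 352.
Item 4982 is selected iff r ≡ 4982 (mod 352); exactly one such r in {1,…,352}.
Inclusion probability = 1/352.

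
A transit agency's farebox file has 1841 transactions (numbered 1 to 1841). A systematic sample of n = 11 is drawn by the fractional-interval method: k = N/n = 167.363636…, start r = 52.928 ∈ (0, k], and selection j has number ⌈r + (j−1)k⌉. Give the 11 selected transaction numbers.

j=1: r + 0k = 52.928 → ⌈·⌉ = 53
j=2: r + 1k = 220.291636… → ⌈·⌉ = 221
j=3: r + 2k = 387.655272… → ⌈·⌉ = 388
j=4: r + 3k = 555.018909… → ⌈·⌉ = 556
j=5: r + 4k = 722.382545… → ⌈·⌉ = 723
j=6: r + 5k = 889.746181… → ⌈·⌉ = 890
j=7: r + 6k = 1057.109818… → ⌈·⌉ = 1058
j=8: r + 7k = 1224.473454… → ⌈·⌉ = 1225
j=9: r + 8k = 1391.837090… → ⌈·⌉ = 1392
j=10: r + 9k = 1559.200727… → ⌈·⌉ = 1560
j=11: r + 10k = 1726.564363… → ⌈·⌉ = 1727

53, 221, 388, 556, 723, 890, 1058, 1225, 1392, 1560, 1727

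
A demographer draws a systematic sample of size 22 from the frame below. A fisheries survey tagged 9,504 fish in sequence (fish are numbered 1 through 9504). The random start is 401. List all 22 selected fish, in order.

401, 833, 1265, 1697, 2129, 2561, 2993, 3425, 3857, 4289, 4721, 5153, 5585, 6017, 6449, 6881, 7313, 7745, 8177, 8609, 9041, 9473

k = N/n = 9504/22 = 432
fish 1: 401
fish 2: 401 + 432 = 833
fish 3: 833 + 432 = 1265
fish 4: 1265 + 432 = 1697
fish 5: 1697 + 432 = 2129
fish 6: 2129 + 432 = 2561
fish 7: 2561 + 432 = 2993
fish 8: 2993 + 432 = 3425
fish 9: 3425 + 432 = 3857
fish 10: 3857 + 432 = 4289
fish 11: 4289 + 432 = 4721
fish 12: 4721 + 432 = 5153
fish 13: 5153 + 432 = 5585
fish 14: 5585 + 432 = 6017
fish 15: 6017 + 432 = 6449
fish 16: 6449 + 432 = 6881
fish 17: 6881 + 432 = 7313
fish 18: 7313 + 432 = 7745
fish 19: 7745 + 432 = 8177
fish 20: 8177 + 432 = 8609
fish 21: 8609 + 432 = 9041
fish 22: 9041 + 432 = 9473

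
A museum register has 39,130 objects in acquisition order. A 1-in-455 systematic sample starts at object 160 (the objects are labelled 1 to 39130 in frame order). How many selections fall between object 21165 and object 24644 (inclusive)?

k = 455
First selection ≥ 21165: 160 + ⌈(21165−160)/455⌉·455 = 160 + 47×455 = 21545
Last selection ≤ 24644: 160 + ⌊(24644−160)/455⌋·455 = 160 + 53×455 = 24275
Count = 53 − 47 + 1 = 7

7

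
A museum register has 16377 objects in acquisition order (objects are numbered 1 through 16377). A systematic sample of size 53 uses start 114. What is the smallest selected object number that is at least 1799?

1968

k = 16377/53 = 309
Steps past start: ⌈(1799 − 114)/309⌉ = ⌈1685/309⌉ = 6
Selected object: 114 + 6×309 = 1968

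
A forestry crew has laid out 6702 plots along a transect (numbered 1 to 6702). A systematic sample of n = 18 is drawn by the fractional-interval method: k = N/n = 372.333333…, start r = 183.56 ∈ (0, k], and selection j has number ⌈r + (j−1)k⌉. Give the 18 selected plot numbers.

j=1: r + 0k = 183.56 → ⌈·⌉ = 184
j=2: r + 1k = 555.893333… → ⌈·⌉ = 556
j=3: r + 2k = 928.226666… → ⌈·⌉ = 929
j=4: r + 3k = 1300.56 → ⌈·⌉ = 1301
j=5: r + 4k = 1672.893333… → ⌈·⌉ = 1673
j=6: r + 5k = 2045.226666… → ⌈·⌉ = 2046
j=7: r + 6k = 2417.56 → ⌈·⌉ = 2418
j=8: r + 7k = 2789.893333… → ⌈·⌉ = 2790
j=9: r + 8k = 3162.226666… → ⌈·⌉ = 3163
j=10: r + 9k = 3534.56 → ⌈·⌉ = 3535
j=11: r + 10k = 3906.893333… → ⌈·⌉ = 3907
j=12: r + 11k = 4279.226666… → ⌈·⌉ = 4280
j=13: r + 12k = 4651.56 → ⌈·⌉ = 4652
j=14: r + 13k = 5023.893333… → ⌈·⌉ = 5024
j=15: r + 14k = 5396.226666… → ⌈·⌉ = 5397
j=16: r + 15k = 5768.56 → ⌈·⌉ = 5769
j=17: r + 16k = 6140.893333… → ⌈·⌉ = 6141
j=18: r + 17k = 6513.226666… → ⌈·⌉ = 6514

184, 556, 929, 1301, 1673, 2046, 2418, 2790, 3163, 3535, 3907, 4280, 4652, 5024, 5397, 5769, 6141, 6514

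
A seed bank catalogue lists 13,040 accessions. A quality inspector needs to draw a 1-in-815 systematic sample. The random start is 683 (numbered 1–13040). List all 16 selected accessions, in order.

accession 1: 683
accession 2: 683 + 815 = 1498
accession 3: 1498 + 815 = 2313
accession 4: 2313 + 815 = 3128
accession 5: 3128 + 815 = 3943
accession 6: 3943 + 815 = 4758
accession 7: 4758 + 815 = 5573
accession 8: 5573 + 815 = 6388
accession 9: 6388 + 815 = 7203
accession 10: 7203 + 815 = 8018
accession 11: 8018 + 815 = 8833
accession 12: 8833 + 815 = 9648
accession 13: 9648 + 815 = 10463
accession 14: 10463 + 815 = 11278
accession 15: 11278 + 815 = 12093
accession 16: 12093 + 815 = 12908

683, 1498, 2313, 3128, 3943, 4758, 5573, 6388, 7203, 8018, 8833, 9648, 10463, 11278, 12093, 12908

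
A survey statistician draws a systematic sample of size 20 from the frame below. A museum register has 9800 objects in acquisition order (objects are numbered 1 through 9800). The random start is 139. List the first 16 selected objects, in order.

139, 629, 1119, 1609, 2099, 2589, 3079, 3569, 4059, 4549, 5039, 5529, 6019, 6509, 6999, 7489

k = N/n = 9800/20 = 490
object 1: 139
object 2: 139 + 490 = 629
object 3: 629 + 490 = 1119
object 4: 1119 + 490 = 1609
object 5: 1609 + 490 = 2099
object 6: 2099 + 490 = 2589
object 7: 2589 + 490 = 3079
object 8: 3079 + 490 = 3569
object 9: 3569 + 490 = 4059
object 10: 4059 + 490 = 4549
object 11: 4549 + 490 = 5039
object 12: 5039 + 490 = 5529
object 13: 5529 + 490 = 6019
object 14: 6019 + 490 = 6509
object 15: 6509 + 490 = 6999
object 16: 6999 + 490 = 7489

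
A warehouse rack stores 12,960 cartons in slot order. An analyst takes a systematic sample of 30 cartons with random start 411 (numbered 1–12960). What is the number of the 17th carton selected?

7323

k = 12960/30 = 432
17th selection = r + (17−1)·k = 411 + 16×432 = 411 + 6912 = 7323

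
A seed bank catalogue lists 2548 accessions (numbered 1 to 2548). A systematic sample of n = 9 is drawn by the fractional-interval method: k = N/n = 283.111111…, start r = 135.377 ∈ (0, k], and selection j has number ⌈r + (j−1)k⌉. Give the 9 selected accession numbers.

j=1: r + 0k = 135.377 → ⌈·⌉ = 136
j=2: r + 1k = 418.488111… → ⌈·⌉ = 419
j=3: r + 2k = 701.599222… → ⌈·⌉ = 702
j=4: r + 3k = 984.710333… → ⌈·⌉ = 985
j=5: r + 4k = 1267.821444… → ⌈·⌉ = 1268
j=6: r + 5k = 1550.932555… → ⌈·⌉ = 1551
j=7: r + 6k = 1834.043666… → ⌈·⌉ = 1835
j=8: r + 7k = 2117.154777… → ⌈·⌉ = 2118
j=9: r + 8k = 2400.265888… → ⌈·⌉ = 2401

136, 419, 702, 985, 1268, 1551, 1835, 2118, 2401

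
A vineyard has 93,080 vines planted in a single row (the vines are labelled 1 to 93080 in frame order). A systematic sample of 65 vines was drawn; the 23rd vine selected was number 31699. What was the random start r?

k = 93080/65 = 1432
r = 31699 − (23−1)×1432 = 31699 − 31504 = 195

195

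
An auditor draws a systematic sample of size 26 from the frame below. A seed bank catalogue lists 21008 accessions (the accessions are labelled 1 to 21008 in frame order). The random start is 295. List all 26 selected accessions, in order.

295, 1103, 1911, 2719, 3527, 4335, 5143, 5951, 6759, 7567, 8375, 9183, 9991, 10799, 11607, 12415, 13223, 14031, 14839, 15647, 16455, 17263, 18071, 18879, 19687, 20495

k = N/n = 21008/26 = 808
accession 1: 295
accession 2: 295 + 808 = 1103
accession 3: 1103 + 808 = 1911
accession 4: 1911 + 808 = 2719
accession 5: 2719 + 808 = 3527
accession 6: 3527 + 808 = 4335
accession 7: 4335 + 808 = 5143
accession 8: 5143 + 808 = 5951
accession 9: 5951 + 808 = 6759
accession 10: 6759 + 808 = 7567
accession 11: 7567 + 808 = 8375
accession 12: 8375 + 808 = 9183
accession 13: 9183 + 808 = 9991
accession 14: 9991 + 808 = 10799
accession 15: 10799 + 808 = 11607
accession 16: 11607 + 808 = 12415
accession 17: 12415 + 808 = 13223
accession 18: 13223 + 808 = 14031
accession 19: 14031 + 808 = 14839
accession 20: 14839 + 808 = 15647
accession 21: 15647 + 808 = 16455
accession 22: 16455 + 808 = 17263
accession 23: 17263 + 808 = 18071
accession 24: 18071 + 808 = 18879
accession 25: 18879 + 808 = 19687
accession 26: 19687 + 808 = 20495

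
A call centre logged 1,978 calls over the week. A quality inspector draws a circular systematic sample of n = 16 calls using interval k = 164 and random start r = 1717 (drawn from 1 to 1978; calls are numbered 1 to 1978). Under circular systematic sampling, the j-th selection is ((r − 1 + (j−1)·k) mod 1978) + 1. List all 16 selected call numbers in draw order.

Selection 1: 1717
Selection 2: 1717 + 164 = 1881
Selection 3: 1881 + 164 = 2045 → 2045 − 1978 = 67
Selection 4: 67 + 164 = 231
Selection 5: 231 + 164 = 395
Selection 6: 395 + 164 = 559
Selection 7: 559 + 164 = 723
Selection 8: 723 + 164 = 887
Selection 9: 887 + 164 = 1051
Selection 10: 1051 + 164 = 1215
Selection 11: 1215 + 164 = 1379
Selection 12: 1379 + 164 = 1543
Selection 13: 1543 + 164 = 1707
Selection 14: 1707 + 164 = 1871
Selection 15: 1871 + 164 = 2035 → 2035 − 1978 = 57
Selection 16: 57 + 164 = 221

1717, 1881, 67, 231, 395, 559, 723, 887, 1051, 1215, 1379, 1543, 1707, 1871, 57, 221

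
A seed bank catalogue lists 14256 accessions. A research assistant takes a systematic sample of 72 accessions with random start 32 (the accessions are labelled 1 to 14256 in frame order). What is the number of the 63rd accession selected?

k = 14256/72 = 198
63rd selection = r + (63−1)·k = 32 + 62×198 = 32 + 12276 = 12308

12308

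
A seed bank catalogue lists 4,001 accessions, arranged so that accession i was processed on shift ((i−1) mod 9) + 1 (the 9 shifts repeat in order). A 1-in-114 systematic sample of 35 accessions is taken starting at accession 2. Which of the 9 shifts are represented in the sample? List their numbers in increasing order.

2, 5, 8

Consecutive selections differ by k = 114, so their shift numbers differ by 114 mod 9 = 6.
gcd(114, 9) = 3, so the sample visits 9/3 = 3 distinct residues mod 9.
Start 2 is shift 2; the shifts hit are 2, 5, 8.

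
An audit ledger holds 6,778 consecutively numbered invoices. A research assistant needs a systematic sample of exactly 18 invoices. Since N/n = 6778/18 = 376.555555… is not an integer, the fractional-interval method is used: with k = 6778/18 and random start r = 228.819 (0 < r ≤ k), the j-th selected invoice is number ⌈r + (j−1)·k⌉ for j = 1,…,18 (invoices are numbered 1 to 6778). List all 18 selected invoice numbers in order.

j=1: r + 0k = 228.819 → ⌈·⌉ = 229
j=2: r + 1k = 605.374555… → ⌈·⌉ = 606
j=3: r + 2k = 981.930111… → ⌈·⌉ = 982
j=4: r + 3k = 1358.485666… → ⌈·⌉ = 1359
j=5: r + 4k = 1735.041222… → ⌈·⌉ = 1736
j=6: r + 5k = 2111.596777… → ⌈·⌉ = 2112
j=7: r + 6k = 2488.152333… → ⌈·⌉ = 2489
j=8: r + 7k = 2864.707888… → ⌈·⌉ = 2865
j=9: r + 8k = 3241.263444… → ⌈·⌉ = 3242
j=10: r + 9k = 3617.819 → ⌈·⌉ = 3618
j=11: r + 10k = 3994.374555… → ⌈·⌉ = 3995
j=12: r + 11k = 4370.930111… → ⌈·⌉ = 4371
j=13: r + 12k = 4747.485666… → ⌈·⌉ = 4748
j=14: r + 13k = 5124.041222… → ⌈·⌉ = 5125
j=15: r + 14k = 5500.596777… → ⌈·⌉ = 5501
j=16: r + 15k = 5877.152333… → ⌈·⌉ = 5878
j=17: r + 16k = 6253.707888… → ⌈·⌉ = 6254
j=18: r + 17k = 6630.263444… → ⌈·⌉ = 6631

229, 606, 982, 1359, 1736, 2112, 2489, 2865, 3242, 3618, 3995, 4371, 4748, 5125, 5501, 5878, 6254, 6631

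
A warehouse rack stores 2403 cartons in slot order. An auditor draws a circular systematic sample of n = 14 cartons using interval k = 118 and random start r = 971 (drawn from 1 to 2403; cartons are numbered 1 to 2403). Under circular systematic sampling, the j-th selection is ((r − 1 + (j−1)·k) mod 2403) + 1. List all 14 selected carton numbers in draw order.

971, 1089, 1207, 1325, 1443, 1561, 1679, 1797, 1915, 2033, 2151, 2269, 2387, 102

Selection 1: 971
Selection 2: 971 + 118 = 1089
Selection 3: 1089 + 118 = 1207
Selection 4: 1207 + 118 = 1325
Selection 5: 1325 + 118 = 1443
Selection 6: 1443 + 118 = 1561
Selection 7: 1561 + 118 = 1679
Selection 8: 1679 + 118 = 1797
Selection 9: 1797 + 118 = 1915
Selection 10: 1915 + 118 = 2033
Selection 11: 2033 + 118 = 2151
Selection 12: 2151 + 118 = 2269
Selection 13: 2269 + 118 = 2387
Selection 14: 2387 + 118 = 2505 → 2505 − 2403 = 102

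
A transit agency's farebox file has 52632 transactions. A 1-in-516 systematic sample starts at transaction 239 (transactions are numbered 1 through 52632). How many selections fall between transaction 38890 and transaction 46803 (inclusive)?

16

k = 516
First selection ≥ 38890: 239 + ⌈(38890−239)/516⌉·516 = 239 + 75×516 = 38939
Last selection ≤ 46803: 239 + ⌊(46803−239)/516⌋·516 = 239 + 90×516 = 46679
Count = 90 − 75 + 1 = 16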